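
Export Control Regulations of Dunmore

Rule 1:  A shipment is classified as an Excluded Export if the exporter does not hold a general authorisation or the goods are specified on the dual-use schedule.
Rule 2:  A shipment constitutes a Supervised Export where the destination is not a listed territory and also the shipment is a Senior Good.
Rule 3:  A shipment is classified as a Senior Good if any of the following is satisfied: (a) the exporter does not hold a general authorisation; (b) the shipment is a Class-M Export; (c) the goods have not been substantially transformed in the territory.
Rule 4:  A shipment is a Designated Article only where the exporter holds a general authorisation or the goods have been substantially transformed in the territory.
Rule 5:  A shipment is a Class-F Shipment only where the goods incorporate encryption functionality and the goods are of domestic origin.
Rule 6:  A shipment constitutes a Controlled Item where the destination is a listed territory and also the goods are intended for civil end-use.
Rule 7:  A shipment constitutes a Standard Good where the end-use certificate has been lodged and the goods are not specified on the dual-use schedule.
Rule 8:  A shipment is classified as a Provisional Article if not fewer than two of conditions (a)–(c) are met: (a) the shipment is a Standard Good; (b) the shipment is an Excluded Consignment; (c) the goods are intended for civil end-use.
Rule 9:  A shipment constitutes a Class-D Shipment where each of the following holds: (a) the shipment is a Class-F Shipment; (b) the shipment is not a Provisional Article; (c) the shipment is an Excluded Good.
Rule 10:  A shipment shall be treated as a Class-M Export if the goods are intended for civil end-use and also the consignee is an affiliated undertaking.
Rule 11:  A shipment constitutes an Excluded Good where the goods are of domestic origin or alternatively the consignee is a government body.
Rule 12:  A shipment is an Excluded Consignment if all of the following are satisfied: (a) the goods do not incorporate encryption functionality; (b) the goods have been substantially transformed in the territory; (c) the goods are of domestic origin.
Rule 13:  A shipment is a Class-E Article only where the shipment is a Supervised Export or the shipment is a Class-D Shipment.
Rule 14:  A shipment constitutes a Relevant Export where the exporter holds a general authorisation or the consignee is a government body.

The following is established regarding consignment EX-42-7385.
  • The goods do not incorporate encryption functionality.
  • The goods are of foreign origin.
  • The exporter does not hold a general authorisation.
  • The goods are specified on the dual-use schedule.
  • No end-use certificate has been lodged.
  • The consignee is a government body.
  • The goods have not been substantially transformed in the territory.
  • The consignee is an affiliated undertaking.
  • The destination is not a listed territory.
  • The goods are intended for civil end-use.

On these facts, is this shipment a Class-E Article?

rule 10 — Class-M Export: [the goods are intended for civil end-use? yes] AND [the consignee is an affiliated undertaking? yes] → satisfied.
rule 3 — Senior Good: [the exporter does not hold a general authorisation? yes] OR [Class-M Export (rule 10)? yes] OR [the goods have not been substantially transformed in the territory? yes] → satisfied.
rule 2 — Supervised Export: [the destination is not a listed territory? yes] AND [Senior Good (rule 3)? yes] → satisfied.
rule 5 — Class-F Shipment: [the goods incorporate encryption functionality? no] AND [the goods are of domestic origin? no] → not satisfied.
rule 7 — Standard Good: [the end-use certificate has been lodged? no] AND [the goods are not specified on the dual-use schedule? no] → not satisfied.
rule 12 — Excluded Consignment: [the goods do not incorporate encryption functionality? yes] AND [the goods have been substantially transformed in the territory? no] AND [the goods are of domestic origin? no] → not satisfied.
rule 8 — Provisional Article: Standard Good (rule 7)? no; Excluded Consignment (rule 12)? no; the goods are intended for civil end-use? yes — 1 of 3 hold (need ≥2) → not satisfied.
rule 11 — Excluded Good: [the goods are of domestic origin? no] OR [the consignee is a government body? yes] → satisfied.
rule 9 — Class-D Shipment: [Class-F Shipment (rule 5)? no] AND [not a Provisional Article (rule 8)? yes] AND [Excluded Good (rule 11)? yes] → not satisfied.
rule 13 — Class-E Article: [Supervised Export (rule 2)? yes] OR [Class-D Shipment (rule 9)? no] → satisfied.

Yes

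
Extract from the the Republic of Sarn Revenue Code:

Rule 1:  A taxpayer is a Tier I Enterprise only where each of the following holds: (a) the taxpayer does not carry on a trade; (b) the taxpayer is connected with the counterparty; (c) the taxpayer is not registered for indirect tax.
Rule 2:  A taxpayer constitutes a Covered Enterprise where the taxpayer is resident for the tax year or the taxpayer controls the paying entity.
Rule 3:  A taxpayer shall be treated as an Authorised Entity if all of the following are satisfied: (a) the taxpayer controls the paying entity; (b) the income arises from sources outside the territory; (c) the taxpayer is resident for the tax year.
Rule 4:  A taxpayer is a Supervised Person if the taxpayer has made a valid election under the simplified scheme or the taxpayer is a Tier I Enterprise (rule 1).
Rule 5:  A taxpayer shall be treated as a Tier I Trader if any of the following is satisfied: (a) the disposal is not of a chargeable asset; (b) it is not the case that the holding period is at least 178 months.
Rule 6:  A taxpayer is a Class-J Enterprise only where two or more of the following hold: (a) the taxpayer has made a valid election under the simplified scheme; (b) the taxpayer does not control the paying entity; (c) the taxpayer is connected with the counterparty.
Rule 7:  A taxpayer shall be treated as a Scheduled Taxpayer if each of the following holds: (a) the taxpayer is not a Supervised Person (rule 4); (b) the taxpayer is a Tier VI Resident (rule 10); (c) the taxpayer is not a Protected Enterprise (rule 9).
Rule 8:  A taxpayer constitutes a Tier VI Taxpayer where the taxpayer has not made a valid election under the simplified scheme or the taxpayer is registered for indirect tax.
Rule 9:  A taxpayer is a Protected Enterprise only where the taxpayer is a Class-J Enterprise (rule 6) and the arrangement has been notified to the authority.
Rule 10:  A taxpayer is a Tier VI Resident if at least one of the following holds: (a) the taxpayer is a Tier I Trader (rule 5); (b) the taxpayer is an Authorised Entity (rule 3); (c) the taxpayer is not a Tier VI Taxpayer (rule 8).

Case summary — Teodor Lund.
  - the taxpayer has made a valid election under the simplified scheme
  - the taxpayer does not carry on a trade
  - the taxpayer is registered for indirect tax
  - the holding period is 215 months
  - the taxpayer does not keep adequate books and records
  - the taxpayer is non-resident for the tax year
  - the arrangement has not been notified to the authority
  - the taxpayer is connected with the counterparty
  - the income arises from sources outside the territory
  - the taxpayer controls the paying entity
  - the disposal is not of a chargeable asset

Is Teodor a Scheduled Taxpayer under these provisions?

Under rule 1: the taxpayer does not carry on a trade? yes; and the taxpayer is connected with the counterparty? yes; and the taxpayer is not registered for indirect tax? no. So the taxpayer is not a Tier I Enterprise.
Under rule 4: the taxpayer has made a valid election under the simplified scheme? yes; or Tier I Enterprise (rule 1)? no. So the taxpayer is a Supervised Person.
Under rule 5: the disposal is not of a chargeable asset? yes; or holding period: 215 months ≥ 178 months? yes, so negated condition no. So the taxpayer is a Tier I Trader.
Under rule 3: the taxpayer controls the paying entity? yes; and the income arises from sources outside the territory? yes; and the taxpayer is resident for the tax year? no. So the taxpayer is not an Authorised Entity.
Under rule 8: the taxpayer has not made a valid election under the simplified scheme? no; or the taxpayer is registered for indirect tax? yes. So the taxpayer is a Tier VI Taxpayer.
Under rule 10: Tier I Trader (rule 5)? yes; or Authorised Entity (rule 3)? no; or not a Tier VI Taxpayer (rule 8)? no. So the taxpayer is a Tier VI Resident.
Under rule 6: the taxpayer has made a valid election under the simplified scheme? yes; the taxpayer does not control the paying entity? no; the taxpayer is connected with the counterparty? yes — 2 of 3 hold (need ≥2) → satisfied.
Under rule 9: Class-J Enterprise (rule 6)? yes; and the arrangement has been notified to the authority? no. So the taxpayer is not a Protected Enterprise.
Under rule 7: not a Supervised Person (rule 4)? no; and Tier VI Resident (rule 10)? yes; and not a Protected Enterprise (rule 9)? yes. So the taxpayer is not a Scheduled Taxpayer.

No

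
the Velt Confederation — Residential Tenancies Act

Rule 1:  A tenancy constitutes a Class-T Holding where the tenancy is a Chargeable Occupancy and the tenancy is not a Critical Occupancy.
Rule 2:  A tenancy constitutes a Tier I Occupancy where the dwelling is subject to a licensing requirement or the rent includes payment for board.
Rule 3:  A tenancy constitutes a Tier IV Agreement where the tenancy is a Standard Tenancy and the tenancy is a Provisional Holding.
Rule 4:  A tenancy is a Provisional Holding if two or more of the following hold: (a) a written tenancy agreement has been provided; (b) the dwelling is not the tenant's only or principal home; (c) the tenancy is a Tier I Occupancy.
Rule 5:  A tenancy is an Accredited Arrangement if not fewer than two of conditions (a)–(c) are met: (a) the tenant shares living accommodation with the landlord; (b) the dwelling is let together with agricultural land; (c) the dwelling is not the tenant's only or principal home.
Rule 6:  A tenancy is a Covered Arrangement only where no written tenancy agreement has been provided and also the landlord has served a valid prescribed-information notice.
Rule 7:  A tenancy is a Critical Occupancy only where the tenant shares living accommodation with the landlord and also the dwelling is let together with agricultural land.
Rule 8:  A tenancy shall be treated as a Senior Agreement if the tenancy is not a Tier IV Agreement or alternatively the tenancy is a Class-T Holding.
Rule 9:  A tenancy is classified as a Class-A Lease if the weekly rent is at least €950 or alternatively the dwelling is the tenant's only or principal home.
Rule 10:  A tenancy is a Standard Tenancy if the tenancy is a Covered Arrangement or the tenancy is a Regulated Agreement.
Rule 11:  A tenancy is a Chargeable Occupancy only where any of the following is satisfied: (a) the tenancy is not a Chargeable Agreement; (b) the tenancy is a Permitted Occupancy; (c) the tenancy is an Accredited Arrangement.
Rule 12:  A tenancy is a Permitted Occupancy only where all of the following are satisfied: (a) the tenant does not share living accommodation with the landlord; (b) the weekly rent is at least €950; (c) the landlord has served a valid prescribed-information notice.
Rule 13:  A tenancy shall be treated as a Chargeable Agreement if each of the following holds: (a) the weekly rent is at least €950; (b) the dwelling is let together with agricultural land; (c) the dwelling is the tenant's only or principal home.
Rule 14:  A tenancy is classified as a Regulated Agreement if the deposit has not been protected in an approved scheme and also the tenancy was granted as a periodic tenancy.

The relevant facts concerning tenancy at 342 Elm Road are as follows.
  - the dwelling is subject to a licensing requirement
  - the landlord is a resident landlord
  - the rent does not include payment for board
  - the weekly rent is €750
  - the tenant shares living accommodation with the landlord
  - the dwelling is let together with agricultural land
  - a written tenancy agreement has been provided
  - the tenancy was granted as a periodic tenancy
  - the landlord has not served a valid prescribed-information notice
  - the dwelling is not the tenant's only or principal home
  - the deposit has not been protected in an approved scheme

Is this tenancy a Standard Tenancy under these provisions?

Yes

rule 6 — Covered Arrangement: [no written tenancy agreement has been provided? no] AND [the landlord has served a valid prescribed-information notice? no] → not satisfied.
rule 14 — Regulated Agreement: [the deposit has not been protected in an approved scheme? yes] AND [the tenancy was granted as a periodic tenancy? yes] → satisfied.
rule 10 — Standard Tenancy: [Covered Arrangement (rule 6)? no] OR [Regulated Agreement (rule 14)? yes] → satisfied.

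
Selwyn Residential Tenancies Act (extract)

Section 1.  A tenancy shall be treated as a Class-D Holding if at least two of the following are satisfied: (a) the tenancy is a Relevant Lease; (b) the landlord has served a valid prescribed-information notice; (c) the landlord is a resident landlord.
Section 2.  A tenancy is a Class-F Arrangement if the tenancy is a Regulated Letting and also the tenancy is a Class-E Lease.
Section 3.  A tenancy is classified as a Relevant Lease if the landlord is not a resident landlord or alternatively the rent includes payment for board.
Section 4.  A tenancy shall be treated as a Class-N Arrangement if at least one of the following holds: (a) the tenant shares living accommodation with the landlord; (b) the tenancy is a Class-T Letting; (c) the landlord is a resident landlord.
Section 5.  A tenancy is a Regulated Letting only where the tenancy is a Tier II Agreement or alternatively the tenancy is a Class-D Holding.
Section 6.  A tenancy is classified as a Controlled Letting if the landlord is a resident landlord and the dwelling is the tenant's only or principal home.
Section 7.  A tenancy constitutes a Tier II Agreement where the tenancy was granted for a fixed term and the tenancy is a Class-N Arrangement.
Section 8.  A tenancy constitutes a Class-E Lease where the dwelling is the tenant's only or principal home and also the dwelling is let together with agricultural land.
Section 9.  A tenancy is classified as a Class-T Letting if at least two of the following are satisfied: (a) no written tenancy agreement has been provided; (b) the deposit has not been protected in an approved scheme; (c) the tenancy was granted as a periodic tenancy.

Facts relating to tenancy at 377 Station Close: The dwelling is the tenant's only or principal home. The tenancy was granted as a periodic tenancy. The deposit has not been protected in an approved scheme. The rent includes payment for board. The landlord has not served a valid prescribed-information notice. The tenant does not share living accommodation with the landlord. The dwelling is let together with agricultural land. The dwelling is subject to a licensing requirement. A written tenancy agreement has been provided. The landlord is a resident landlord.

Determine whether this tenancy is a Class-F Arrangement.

Yes

section 9 — Class-T Letting: no written tenancy agreement has been provided? no; the deposit has not been protected in an approved scheme? yes; the tenancy was granted as a periodic tenancy? yes — 2 of 3 hold (need ≥2) → satisfied.
section 4 — Class-N Arrangement: [the tenant shares living accommodation with the landlord? no] OR [Class-T Letting (section 9)? yes] OR [the landlord is a resident landlord? yes] → satisfied.
section 7 — Tier II Agreement: [the tenancy was granted for a fixed term? no] AND [Class-N Arrangement (section 4)? yes] → not satisfied.
section 3 — Relevant Lease: [the landlord is not a resident landlord? no] OR [the rent includes payment for board? yes] → satisfied.
section 1 — Class-D Holding: Relevant Lease (section 3)? yes; the landlord has served a valid prescribed-information notice? no; the landlord is a resident landlord? yes — 2 of 3 hold (need ≥2) → satisfied.
section 5 — Regulated Letting: [Tier II Agreement (section 7)? no] OR [Class-D Holding (section 1)? yes] → satisfied.
section 8 — Class-E Lease: [the dwelling is the tenant's only or principal home? yes] AND [the dwelling is let together with agricultural land? yes] → satisfied.
section 2 — Class-F Arrangement: [Regulated Letting (section 5)? yes] AND [Class-E Lease (section 8)? yes] → satisfied.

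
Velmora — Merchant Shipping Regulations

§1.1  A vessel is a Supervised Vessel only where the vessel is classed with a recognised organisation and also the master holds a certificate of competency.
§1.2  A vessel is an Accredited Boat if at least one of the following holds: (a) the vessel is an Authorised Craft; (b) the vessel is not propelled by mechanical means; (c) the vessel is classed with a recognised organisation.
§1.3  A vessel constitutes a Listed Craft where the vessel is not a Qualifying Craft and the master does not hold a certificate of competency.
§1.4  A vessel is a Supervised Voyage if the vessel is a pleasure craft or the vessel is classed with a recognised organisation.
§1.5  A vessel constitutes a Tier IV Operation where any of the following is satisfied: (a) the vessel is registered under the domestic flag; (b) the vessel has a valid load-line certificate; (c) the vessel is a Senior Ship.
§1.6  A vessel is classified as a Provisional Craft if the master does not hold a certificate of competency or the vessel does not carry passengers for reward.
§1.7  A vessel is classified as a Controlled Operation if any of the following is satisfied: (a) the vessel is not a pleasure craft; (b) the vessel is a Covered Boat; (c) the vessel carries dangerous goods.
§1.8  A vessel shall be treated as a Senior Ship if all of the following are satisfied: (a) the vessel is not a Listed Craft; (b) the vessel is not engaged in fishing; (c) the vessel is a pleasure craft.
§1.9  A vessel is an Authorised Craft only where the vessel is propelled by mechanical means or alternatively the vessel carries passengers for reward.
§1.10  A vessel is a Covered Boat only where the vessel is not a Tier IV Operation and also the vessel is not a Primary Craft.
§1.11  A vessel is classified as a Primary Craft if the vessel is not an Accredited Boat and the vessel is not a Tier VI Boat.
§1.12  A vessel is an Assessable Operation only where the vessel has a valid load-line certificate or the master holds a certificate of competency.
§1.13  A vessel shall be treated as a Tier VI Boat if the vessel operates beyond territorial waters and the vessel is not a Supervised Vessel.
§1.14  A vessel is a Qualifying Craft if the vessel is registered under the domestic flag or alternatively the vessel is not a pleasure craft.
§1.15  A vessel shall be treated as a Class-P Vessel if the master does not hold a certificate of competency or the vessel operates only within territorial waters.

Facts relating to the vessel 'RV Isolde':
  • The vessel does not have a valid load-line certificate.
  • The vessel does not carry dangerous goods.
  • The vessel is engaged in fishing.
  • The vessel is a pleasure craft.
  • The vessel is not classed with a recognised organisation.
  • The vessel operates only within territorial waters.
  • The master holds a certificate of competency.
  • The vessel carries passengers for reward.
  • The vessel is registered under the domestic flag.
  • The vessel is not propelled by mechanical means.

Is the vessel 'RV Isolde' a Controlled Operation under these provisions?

§1.14 — Qualifying Craft: [the vessel is registered under the domestic flag? yes] OR [the vessel is not a pleasure craft? no] → satisfied.
§1.3 — Listed Craft: [not a Qualifying Craft (§1.14)? no] AND [the master does not hold a certificate of competency? no] → not satisfied.
§1.8 — Senior Ship: [not a Listed Craft (§1.3)? yes] AND [the vessel is not engaged in fishing? no] AND [the vessel is a pleasure craft? yes] → not satisfied.
§1.5 — Tier IV Operation: [the vessel is registered under the domestic flag? yes] OR [the vessel has a valid load-line certificate? no] OR [Senior Ship (§1.8)? no] → satisfied.
§1.9 — Authorised Craft: [the vessel is propelled by mechanical means? no] OR [the vessel carries passengers for reward? yes] → satisfied.
§1.2 — Accredited Boat: [Authorised Craft (§1.9)? yes] OR [the vessel is not propelled by mechanical means? yes] OR [the vessel is classed with a recognised organisation? no] → satisfied.
§1.1 — Supervised Vessel: [the vessel is classed with a recognised organisation? no] AND [the master holds a certificate of competency? yes] → not satisfied.
§1.13 — Tier VI Boat: [the vessel operates beyond territorial waters? no] AND [not a Supervised Vessel (§1.1)? yes] → not satisfied.
§1.11 — Primary Craft: [not an Accredited Boat (§1.2)? no] AND [not a Tier VI Boat (§1.13)? yes] → not satisfied.
§1.10 — Covered Boat: [not a Tier IV Operation (§1.5)? no] AND [not a Primary Craft (§1.11)? yes] → not satisfied.
§1.7 — Controlled Operation: [the vessel is not a pleasure craft? no] OR [Covered Boat (§1.10)? no] OR [the vessel carries dangerous goods? no] → not satisfied.

No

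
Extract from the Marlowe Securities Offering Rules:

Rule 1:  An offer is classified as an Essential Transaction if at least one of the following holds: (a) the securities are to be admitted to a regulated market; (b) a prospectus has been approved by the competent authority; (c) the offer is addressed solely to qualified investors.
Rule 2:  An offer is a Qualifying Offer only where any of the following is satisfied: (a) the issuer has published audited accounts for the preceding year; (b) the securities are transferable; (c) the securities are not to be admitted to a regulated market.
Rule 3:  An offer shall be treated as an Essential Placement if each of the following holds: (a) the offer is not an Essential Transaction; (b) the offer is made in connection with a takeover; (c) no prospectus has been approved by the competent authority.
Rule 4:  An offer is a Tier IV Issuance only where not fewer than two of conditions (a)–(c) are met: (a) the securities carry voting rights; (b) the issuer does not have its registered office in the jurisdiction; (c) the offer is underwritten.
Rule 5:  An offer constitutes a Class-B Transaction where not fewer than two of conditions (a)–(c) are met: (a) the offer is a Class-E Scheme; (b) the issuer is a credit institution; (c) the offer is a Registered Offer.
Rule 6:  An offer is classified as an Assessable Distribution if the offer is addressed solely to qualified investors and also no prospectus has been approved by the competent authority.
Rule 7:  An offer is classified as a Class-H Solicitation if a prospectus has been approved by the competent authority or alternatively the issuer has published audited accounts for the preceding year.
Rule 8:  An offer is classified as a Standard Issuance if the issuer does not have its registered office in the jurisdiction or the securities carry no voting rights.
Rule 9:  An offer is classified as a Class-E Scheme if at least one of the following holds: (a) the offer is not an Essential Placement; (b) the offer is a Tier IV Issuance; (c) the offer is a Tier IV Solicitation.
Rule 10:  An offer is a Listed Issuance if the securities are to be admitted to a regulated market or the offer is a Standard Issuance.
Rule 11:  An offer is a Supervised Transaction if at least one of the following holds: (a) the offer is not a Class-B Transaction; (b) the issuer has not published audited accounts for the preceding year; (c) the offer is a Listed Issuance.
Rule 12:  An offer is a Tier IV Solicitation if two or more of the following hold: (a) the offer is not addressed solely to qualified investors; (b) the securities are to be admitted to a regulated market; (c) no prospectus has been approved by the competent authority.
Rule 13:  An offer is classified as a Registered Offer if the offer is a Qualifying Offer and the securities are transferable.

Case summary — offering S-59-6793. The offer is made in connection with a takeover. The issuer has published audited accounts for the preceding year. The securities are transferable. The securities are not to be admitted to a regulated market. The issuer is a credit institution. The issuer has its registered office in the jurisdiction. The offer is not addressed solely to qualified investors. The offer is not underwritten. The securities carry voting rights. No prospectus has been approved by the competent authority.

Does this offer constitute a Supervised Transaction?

rule 1 — Essential Transaction: [the securities are to be admitted to a regulated market? no] OR [a prospectus has been approved by the competent authority? no] OR [the offer is addressed solely to qualified investors? no] → not satisfied.
rule 3 — Essential Placement: [not an Essential Transaction (rule 1)? yes] AND [the offer is made in connection with a takeover? yes] AND [no prospectus has been approved by the competent authority? yes] → satisfied.
rule 4 — Tier IV Issuance: the securities carry voting rights? yes; the issuer does not have its registered office in the jurisdiction? no; the offer is underwritten? no — 1 of 3 hold (need ≥2) → not satisfied.
rule 12 — Tier IV Solicitation: the offer is not addressed solely to qualified investors? yes; the securities are to be admitted to a regulated market? no; no prospectus has been approved by the competent authority? yes — 2 of 3 hold (need ≥2) → satisfied.
rule 9 — Class-E Scheme: [not an Essential Placement (rule 3)? no] OR [Tier IV Issuance (rule 4)? no] OR [Tier IV Solicitation (rule 12)? yes] → satisfied.
rule 2 — Qualifying Offer: [the issuer has published audited accounts for the preceding year? yes] OR [the securities are transferable? yes] OR [the securities are not to be admitted to a regulated market? yes] → satisfied.
rule 13 — Registered Offer: [Qualifying Offer (rule 2)? yes] AND [the securities are transferable? yes] → satisfied.
rule 5 — Class-B Transaction: Class-E Scheme (rule 9)? yes; the issuer is a credit institution? yes; Registered Offer (rule 13)? yes — 3 of 3 hold (need ≥2) → satisfied.
rule 8 — Standard Issuance: [the issuer does not have its registered office in the jurisdiction? no] OR [the securities carry no voting rights? no] → not satisfied.
rule 10 — Listed Issuance: [the securities are to be admitted to a regulated market? no] OR [Standard Issuance (rule 8)? no] → not satisfied.
rule 11 — Supervised Transaction: [not a Class-B Transaction (rule 5)? no] OR [the issuer has not published audited accounts for the preceding year? no] OR [Listed Issuance (rule 10)? no] → not satisfied.

No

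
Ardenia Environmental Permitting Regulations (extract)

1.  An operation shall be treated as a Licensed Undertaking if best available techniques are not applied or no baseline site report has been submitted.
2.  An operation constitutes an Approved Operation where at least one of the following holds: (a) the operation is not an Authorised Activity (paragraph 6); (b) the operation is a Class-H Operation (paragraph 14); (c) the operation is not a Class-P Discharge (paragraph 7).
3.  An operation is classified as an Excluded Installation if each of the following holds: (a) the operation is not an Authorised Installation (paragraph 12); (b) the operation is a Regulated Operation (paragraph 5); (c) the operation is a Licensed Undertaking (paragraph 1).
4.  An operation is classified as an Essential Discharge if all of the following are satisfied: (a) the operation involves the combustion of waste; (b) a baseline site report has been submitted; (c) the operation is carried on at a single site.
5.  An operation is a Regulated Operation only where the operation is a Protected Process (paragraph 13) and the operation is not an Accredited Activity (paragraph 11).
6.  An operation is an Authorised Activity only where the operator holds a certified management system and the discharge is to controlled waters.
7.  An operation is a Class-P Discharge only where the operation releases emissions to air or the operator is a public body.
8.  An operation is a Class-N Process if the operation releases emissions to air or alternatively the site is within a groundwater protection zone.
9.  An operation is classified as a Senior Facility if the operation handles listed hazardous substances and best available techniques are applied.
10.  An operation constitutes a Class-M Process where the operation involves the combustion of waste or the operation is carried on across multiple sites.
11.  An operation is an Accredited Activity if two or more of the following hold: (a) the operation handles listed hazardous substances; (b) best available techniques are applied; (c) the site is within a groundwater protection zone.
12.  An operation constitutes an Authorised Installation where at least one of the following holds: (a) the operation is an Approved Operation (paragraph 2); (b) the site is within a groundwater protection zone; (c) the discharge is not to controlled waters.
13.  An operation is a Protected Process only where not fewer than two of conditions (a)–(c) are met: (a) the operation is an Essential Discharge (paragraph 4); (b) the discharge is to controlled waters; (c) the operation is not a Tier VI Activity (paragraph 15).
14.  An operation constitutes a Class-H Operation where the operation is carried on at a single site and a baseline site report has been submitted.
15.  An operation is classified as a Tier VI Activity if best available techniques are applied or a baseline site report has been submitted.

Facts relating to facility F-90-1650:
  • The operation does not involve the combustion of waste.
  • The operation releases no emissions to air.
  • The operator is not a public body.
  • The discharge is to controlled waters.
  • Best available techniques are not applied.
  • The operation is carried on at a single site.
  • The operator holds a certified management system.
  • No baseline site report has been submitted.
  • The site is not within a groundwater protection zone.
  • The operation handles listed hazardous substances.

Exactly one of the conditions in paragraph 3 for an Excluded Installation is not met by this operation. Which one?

Authorised Installation

paragraph 6 — Authorised Activity: [the operator holds a certified management system? yes] AND [the discharge is to controlled waters? yes] → satisfied.
paragraph 14 — Class-H Operation: [the operation is carried on at a single site? yes] AND [a baseline site report has been submitted? no] → not satisfied.
paragraph 7 — Class-P Discharge: [the operation releases emissions to air? no] OR [the operator is a public body? no] → not satisfied.
paragraph 2 — Approved Operation: [not an Authorised Activity (paragraph 6)? no] OR [Class-H Operation (paragraph 14)? no] OR [not a Class-P Discharge (paragraph 7)? yes] → satisfied.
paragraph 12 — Authorised Installation: [Approved Operation (paragraph 2)? yes] OR [the site is within a groundwater protection zone? no] OR [the discharge is not to controlled waters? no] → satisfied.
paragraph 4 — Essential Discharge: [the operation involves the combustion of waste? no] AND [a baseline site report has been submitted? no] AND [the operation is carried on at a single site? yes] → not satisfied.
paragraph 15 — Tier VI Activity: [best available techniques are applied? no] OR [a baseline site report has been submitted? no] → not satisfied.
paragraph 13 — Protected Process: Essential Discharge (paragraph 4)? no; the discharge is to controlled waters? yes; not a Tier VI Activity (paragraph 15)? yes — 2 of 3 hold (need ≥2) → satisfied.
paragraph 11 — Accredited Activity: the operation handles listed hazardous substances? yes; best available techniques are applied? no; the site is within a groundwater protection zone? no — 1 of 3 hold (need ≥2) → not satisfied.
paragraph 5 — Regulated Operation: [Protected Process (paragraph 13)? yes] AND [not an Accredited Activity (paragraph 11)? yes] → satisfied.
paragraph 1 — Licensed Undertaking: [best available techniques are not applied? yes] OR [no baseline site report has been submitted? yes] → satisfied.
paragraph 3 — Excluded Installation: [not an Authorised Installation (paragraph 12)? no] AND [Regulated Operation (paragraph 5)? yes] AND [Licensed Undertaking (paragraph 1)? yes] → not satisfied.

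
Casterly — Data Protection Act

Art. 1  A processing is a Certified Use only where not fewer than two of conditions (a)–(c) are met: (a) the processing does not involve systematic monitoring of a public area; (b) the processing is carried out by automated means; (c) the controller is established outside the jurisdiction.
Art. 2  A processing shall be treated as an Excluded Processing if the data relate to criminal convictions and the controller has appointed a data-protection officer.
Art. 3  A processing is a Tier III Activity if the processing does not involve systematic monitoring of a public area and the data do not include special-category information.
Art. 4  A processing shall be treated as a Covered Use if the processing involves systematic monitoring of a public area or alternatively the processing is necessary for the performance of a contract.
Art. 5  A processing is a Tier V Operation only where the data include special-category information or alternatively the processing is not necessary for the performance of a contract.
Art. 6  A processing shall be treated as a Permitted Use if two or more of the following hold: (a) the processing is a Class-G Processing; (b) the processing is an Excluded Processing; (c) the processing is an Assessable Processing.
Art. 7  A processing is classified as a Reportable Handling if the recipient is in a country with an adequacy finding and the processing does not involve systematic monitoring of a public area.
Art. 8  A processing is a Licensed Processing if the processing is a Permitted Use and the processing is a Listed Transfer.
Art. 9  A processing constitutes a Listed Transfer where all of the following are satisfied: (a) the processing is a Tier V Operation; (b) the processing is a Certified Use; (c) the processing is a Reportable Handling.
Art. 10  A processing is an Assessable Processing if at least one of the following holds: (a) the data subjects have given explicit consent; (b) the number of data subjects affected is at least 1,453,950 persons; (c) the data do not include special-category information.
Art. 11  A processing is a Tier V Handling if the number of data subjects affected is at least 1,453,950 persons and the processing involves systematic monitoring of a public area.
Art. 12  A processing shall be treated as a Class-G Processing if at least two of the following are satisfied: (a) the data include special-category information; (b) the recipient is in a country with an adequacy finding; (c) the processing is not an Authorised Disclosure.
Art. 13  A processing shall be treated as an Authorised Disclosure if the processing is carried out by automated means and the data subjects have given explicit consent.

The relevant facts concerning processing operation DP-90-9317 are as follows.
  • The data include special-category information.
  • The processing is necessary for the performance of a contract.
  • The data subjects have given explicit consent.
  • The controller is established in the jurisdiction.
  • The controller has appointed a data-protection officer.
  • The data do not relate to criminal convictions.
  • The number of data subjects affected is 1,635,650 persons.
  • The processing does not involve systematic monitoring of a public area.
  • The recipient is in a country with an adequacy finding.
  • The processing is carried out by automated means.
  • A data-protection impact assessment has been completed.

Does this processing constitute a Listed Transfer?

article 5 — Tier V Operation: [the data include special-category information? yes] OR [the processing is not necessary for the performance of a contract? no] → satisfied.
article 1 — Certified Use: the processing does not involve systematic monitoring of a public area? yes; the processing is carried out by automated means? yes; the controller is established outside the jurisdiction? no — 2 of 3 hold (need ≥2) → satisfied.
article 7 — Reportable Handling: [the recipient is in a country with an adequacy finding? yes] AND [the processing does not involve systematic monitoring of a public area? yes] → satisfied.
article 9 — Listed Transfer: [Tier V Operation (article 5)? yes] AND [Certified Use (article 1)? yes] AND [Reportable Handling (article 7)? yes] → satisfied.

Yes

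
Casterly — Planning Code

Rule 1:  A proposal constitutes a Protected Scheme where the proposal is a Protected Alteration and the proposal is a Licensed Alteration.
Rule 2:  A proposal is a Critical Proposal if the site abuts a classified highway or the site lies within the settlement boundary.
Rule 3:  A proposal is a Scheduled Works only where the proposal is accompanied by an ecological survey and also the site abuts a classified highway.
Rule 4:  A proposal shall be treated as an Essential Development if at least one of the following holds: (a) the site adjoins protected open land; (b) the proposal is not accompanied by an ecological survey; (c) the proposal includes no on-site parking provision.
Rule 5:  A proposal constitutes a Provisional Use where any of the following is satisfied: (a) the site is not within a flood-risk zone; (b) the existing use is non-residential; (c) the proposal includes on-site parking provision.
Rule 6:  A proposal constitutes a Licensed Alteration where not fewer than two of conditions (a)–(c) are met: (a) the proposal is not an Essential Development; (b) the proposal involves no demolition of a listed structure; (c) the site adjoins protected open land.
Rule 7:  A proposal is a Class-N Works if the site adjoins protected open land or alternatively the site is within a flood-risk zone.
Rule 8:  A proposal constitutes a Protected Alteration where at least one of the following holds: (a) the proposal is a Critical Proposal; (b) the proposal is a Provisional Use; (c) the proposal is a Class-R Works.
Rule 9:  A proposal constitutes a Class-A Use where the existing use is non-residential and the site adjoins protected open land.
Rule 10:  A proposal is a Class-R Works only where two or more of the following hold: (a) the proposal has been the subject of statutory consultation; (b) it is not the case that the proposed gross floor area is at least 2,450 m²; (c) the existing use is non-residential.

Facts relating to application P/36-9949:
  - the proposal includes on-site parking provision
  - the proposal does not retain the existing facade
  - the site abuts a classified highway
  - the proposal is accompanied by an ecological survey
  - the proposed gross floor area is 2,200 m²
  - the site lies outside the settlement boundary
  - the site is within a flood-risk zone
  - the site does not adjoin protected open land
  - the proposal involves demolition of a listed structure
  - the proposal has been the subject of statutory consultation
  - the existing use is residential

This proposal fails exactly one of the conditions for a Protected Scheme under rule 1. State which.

rule 2 — Critical Proposal: [the site abuts a classified highway? yes] OR [the site lies within the settlement boundary? no] → satisfied.
rule 5 — Provisional Use: [the site is not within a flood-risk zone? no] OR [the existing use is non-residential? no] OR [the proposal includes on-site parking provision? yes] → satisfied.
rule 10 — Class-R Works: the proposal has been the subject of statutory consultation? yes; proposed gross floor area: 2,200 m² ≥ 2,450 m²? no, so negated condition yes; the existing use is non-residential? no — 2 of 3 hold (need ≥2) → satisfied.
rule 8 — Protected Alteration: [Critical Proposal (rule 2)? yes] OR [Provisional Use (rule 5)? yes] OR [Class-R Works (rule 10)? yes] → satisfied.
rule 4 — Essential Development: [the site adjoins protected open land? no] OR [the proposal is not accompanied by an ecological survey? no] OR [the proposal includes no on-site parking provision? no] → not satisfied.
rule 6 — Licensed Alteration: not an Essential Development (rule 4)? yes; the proposal involves no demolition of a listed structure? no; the site adjoins protected open land? no — 1 of 3 hold (need ≥2) → not satisfied.
rule 1 — Protected Scheme: [Protected Alteration (rule 8)? yes] AND [Licensed Alteration (rule 6)? no] → not satisfied.

Licensed Alteration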